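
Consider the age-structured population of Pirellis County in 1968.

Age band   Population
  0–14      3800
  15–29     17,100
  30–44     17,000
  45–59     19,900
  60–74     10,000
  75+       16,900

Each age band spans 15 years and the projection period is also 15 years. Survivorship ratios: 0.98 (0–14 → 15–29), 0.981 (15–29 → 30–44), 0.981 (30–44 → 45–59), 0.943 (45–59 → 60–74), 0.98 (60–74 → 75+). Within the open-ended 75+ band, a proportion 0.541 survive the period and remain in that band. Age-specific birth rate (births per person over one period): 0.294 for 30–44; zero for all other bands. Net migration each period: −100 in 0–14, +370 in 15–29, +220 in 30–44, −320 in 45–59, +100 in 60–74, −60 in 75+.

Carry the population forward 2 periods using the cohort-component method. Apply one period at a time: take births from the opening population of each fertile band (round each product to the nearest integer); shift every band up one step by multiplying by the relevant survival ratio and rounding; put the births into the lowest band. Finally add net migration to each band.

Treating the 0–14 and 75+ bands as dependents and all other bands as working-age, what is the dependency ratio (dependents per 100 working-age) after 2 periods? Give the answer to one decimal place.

Call the groups 1 to 6, youngest first.
After projecting period 1:
Births: 17000 × 0.294 = 4998
Group 2: 3800 × 0.98 = 3724
Group 3: 17100 × 0.981 = 16775
Group 4: 17000 × 0.981 = 16677
Group 5: 19900 × 0.943 = 18766
Group 6: 10000 × 0.98 + 16900 × 0.541 = 9800 + 9143 = 18943
Net migration: Group 1 − 100 → 4898; Group 2 + 370 → 4094; Group 3 + 220 → 16995; Group 4 − 320 → 16357; Group 5 + 100 → 18866; Group 6 − 60 → 18883
End of period: [4898, 4094, 16995, 16357, 18866, 18883]
After projecting period 2:
Births: 16995 × 0.294 = 4997
Group 2: 4898 × 0.98 = 4800
Group 3: 4094 × 0.981 = 4016
Group 4: 16995 × 0.981 = 16672
Group 5: 16357 × 0.943 = 15425
Group 6: 18866 × 0.98 + 18883 × 0.541 = 18489 + 10216 = 28705
Net migration: Group 1 − 100 → 4897; Group 2 + 370 → 5170; Group 3 + 220 → 4236; Group 4 − 320 → 16352; Group 5 + 100 → 15525; Group 6 − 60 → 28645
End of period: [4897, 5170, 4236, 16352, 15525, 28645]
Dependents (band 0–14 + band 75+) = 4897 + 28645 = 33542; working-age = 41283; ratio = 33542/41283 × 100 = 81.2

81.2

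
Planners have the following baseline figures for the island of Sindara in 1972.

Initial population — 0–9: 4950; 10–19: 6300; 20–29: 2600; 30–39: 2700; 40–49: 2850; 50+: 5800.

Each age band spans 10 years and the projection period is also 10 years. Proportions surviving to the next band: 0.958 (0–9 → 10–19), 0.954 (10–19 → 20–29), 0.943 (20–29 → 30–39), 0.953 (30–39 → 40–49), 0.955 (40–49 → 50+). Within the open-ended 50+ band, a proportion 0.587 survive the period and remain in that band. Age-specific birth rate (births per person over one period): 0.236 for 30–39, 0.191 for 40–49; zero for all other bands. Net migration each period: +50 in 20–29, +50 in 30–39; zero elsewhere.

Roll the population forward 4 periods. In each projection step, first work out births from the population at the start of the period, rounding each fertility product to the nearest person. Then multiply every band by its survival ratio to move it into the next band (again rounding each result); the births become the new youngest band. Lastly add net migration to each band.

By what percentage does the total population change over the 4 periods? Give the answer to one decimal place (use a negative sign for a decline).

-25.4

(Bands numbered youngest = 1 to oldest = 6.)
[period 1]
Births: 2700 * 0.236 = 637 ; 2850 * 0.191 = 544 → total 1181
Band 2: 4950 * 0.958 = 4742
Band 3: 6300 * 0.954 = 6010
Band 4: 2600 * 0.943 = 2452
Band 5: 2700 * 0.953 = 2573
Band 6: 2850 * 0.955 + 5800 * 0.587 = 2722 + 3405 = 6127
Net migration: Band 3 + 50 → 6060; Band 4 + 50 → 2502
End of period: [1181, 4742, 6060, 2502, 2573, 6127]
[period 2]
Births: 2502 * 0.236 = 590 ; 2573 * 0.191 = 491 → total 1081
Band 2: 1181 * 0.958 = 1131
Band 3: 4742 * 0.954 = 4524
Band 4: 6060 * 0.943 = 5715
Band 5: 2502 * 0.953 = 2384
Band 6: 2573 * 0.955 + 6127 * 0.587 = 2457 + 3597 = 6054
Net migration: Band 3 + 50 → 4574; Band 4 + 50 → 5765
End of period: [1081, 1131, 4574, 5765, 2384, 6054]
[period 3]
Births: 5765 * 0.236 = 1361 ; 2384 * 0.191 = 455 → total 1816
Band 2: 1081 * 0.958 = 1036
Band 3: 1131 * 0.954 = 1079
Band 4: 4574 * 0.943 = 4313
Band 5: 5765 * 0.953 = 5494
Band 6: 2384 * 0.955 + 6054 * 0.587 = 2277 + 3554 = 5831
Net migration: Band 3 + 50 → 1129; Band 4 + 50 → 4363
End of period: [1816, 1036, 1129, 4363, 5494, 5831]
[period 4]
Births: 4363 * 0.236 = 1030 ; 5494 * 0.191 = 1049 → total 2079
Band 2: 1816 * 0.958 = 1740
Band 3: 1036 * 0.954 = 988
Band 4: 1129 * 0.943 = 1065
Band 5: 4363 * 0.953 = 4158
Band 6: 5494 * 0.955 + 5831 * 0.587 = 5247 + 3423 = 8670
Net migration: Band 3 + 50 → 1038; Band 4 + 50 → 1115
End of period: [2079, 1740, 1038, 1115, 4158, 8670]
Total: 25200 → 18800; change = -6400; percentage change = -25.4%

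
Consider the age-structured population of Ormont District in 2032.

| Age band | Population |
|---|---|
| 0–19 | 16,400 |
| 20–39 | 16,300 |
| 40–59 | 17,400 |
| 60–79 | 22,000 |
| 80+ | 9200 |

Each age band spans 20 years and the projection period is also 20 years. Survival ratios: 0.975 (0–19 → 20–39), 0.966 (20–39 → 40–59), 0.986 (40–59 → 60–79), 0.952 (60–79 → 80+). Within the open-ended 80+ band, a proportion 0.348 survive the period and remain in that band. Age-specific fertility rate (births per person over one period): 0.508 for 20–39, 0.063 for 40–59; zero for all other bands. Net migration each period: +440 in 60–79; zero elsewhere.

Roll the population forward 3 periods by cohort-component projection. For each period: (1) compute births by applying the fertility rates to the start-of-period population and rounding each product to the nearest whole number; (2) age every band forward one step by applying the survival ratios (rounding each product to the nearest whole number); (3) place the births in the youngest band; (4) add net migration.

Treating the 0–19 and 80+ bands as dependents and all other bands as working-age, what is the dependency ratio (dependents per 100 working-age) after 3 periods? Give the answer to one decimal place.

Numbering the groups 1..5 from youngest to oldest:
Period 1:
Births: 16300 × 0.508 = 8280 ; 17400 × 0.063 = 1096 → 9376
Group 2: 16400 × 0.975 = 15990
Group 3: 16300 × 0.966 = 15746
Group 4: 17400 × 0.986 = 17156
Group 5: 22000 × 0.952 + 9200 × 0.348 = 20944 + 3202 = 24146
Net migration: Group 4 + 440 → 17596
Giving 9376 / 15990 / 15746 / 17596 / 24146.
Period 2:
Births: 15990 × 0.508 = 8123 ; 15746 × 0.063 = 992 → 9115
Group 2: 9376 × 0.975 = 9142
Group 3: 15990 × 0.966 = 15446
Group 4: 15746 × 0.986 = 15526
Group 5: 17596 × 0.952 + 24146 × 0.348 = 16751 + 8403 = 25154
Net migration: Group 4 + 440 → 15966
Giving 9115 / 9142 / 15446 / 15966 / 25154.
Period 3:
Births: 9142 × 0.508 = 4644 ; 15446 × 0.063 = 973 → 5617
Group 2: 9115 × 0.975 = 8887
Group 3: 9142 × 0.966 = 8831
Group 4: 15446 × 0.986 = 15230
Group 5: 15966 × 0.952 + 25154 × 0.348 = 15200 + 8754 = 23954
Net migration: Group 4 + 440 → 15670
Giving 5617 / 8887 / 8831 / 15670 / 23954.
Dependents (band 0–19 + band 80+) = 5617 + 23954 = 29571; working-age = 33388; ratio = 29571/33388 × 100 = 88.6

88.6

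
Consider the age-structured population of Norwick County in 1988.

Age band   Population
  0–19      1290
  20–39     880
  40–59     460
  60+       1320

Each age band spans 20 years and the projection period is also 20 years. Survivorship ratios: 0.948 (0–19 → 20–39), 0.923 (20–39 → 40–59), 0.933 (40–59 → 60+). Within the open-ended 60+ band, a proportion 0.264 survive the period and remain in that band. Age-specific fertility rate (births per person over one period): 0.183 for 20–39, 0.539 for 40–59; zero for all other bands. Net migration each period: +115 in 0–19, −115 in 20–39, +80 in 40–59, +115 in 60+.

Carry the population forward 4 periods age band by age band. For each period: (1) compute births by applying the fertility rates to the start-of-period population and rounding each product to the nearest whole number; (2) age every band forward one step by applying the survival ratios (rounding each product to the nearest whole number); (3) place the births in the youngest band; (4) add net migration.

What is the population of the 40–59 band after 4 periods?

Period 1.
Births: 880 × 0.183 = 161, 460 × 0.539 = 248 → total 409
20–39: 1290 × 0.948 = 1223
40–59: 880 × 0.923 = 812
60+: 460 × 0.933 + 1320 × 0.264 = 429 + 348 = 777
Net migration: 0–19 + 115 → 524; 20–39 − 115 → 1108; 40–59 + 80 → 892; 60+ + 115 → 892
Giving 524 / 1108 / 892 / 892.
Period 2.
Births: 1108 × 0.183 = 203, 892 × 0.539 = 481 → total 684
20–39: 524 × 0.948 = 497
40–59: 1108 × 0.923 = 1023
60+: 892 × 0.933 + 892 × 0.264 = 832 + 235 = 1067
Net migration: 0–19 + 115 → 799; 20–39 − 115 → 382; 40–59 + 80 → 1103; 60+ + 115 → 1182
Giving 799 / 382 / 1103 / 1182.
Period 3.
Births: 382 × 0.183 = 70, 1103 × 0.539 = 595 → total 665
20–39: 799 × 0.948 = 757
40–59: 382 × 0.923 = 353
60+: 1103 × 0.933 + 1182 × 0.264 = 1029 + 312 = 1341
Net migration: 0–19 + 115 → 780; 20–39 − 115 → 642; 40–59 + 80 → 433; 60+ + 115 → 1456
Giving 780 / 642 / 433 / 1456.
Period 4.
Births: 642 × 0.183 = 117, 433 × 0.539 = 233 → total 350
20–39: 780 × 0.948 = 739
40–59: 642 × 0.923 = 593
60+: 433 × 0.933 + 1456 × 0.264 = 404 + 384 = 788
Net migration: 0–19 + 115 → 465; 20–39 − 115 → 624; 40–59 + 80 → 673; 60+ + 115 → 903
Giving 465 / 624 / 673 / 903.

673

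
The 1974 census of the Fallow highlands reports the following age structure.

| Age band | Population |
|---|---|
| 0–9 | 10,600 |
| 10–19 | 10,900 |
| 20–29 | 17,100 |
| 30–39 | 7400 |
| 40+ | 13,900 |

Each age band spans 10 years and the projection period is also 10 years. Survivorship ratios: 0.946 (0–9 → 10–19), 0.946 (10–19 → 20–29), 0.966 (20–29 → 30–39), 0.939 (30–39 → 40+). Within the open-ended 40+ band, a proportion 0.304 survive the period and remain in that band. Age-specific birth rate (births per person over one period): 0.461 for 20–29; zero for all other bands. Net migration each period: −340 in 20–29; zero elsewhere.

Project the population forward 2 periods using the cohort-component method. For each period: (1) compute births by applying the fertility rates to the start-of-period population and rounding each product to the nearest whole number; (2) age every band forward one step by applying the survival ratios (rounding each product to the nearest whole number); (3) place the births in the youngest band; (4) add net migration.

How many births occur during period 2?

Period 1.
Births: 17100 × 0.461 = 7883
10–19: 10600 × 0.946 = 10028
20–29: 10900 × 0.946 = 10311
30–39: 17100 × 0.966 = 16519
40+: 7400 × 0.939 + 13900 × 0.304 = 6949 + 4226 = 11175
Net migration: 20–29 − 340 → 9971
Giving 7883 / 10028 / 9971 / 16519 / 11175.
Period 2.
Births: 9971 × 0.461 = 4597
10–19: 7883 × 0.946 = 7457
20–29: 10028 × 0.946 = 9486
30–39: 9971 × 0.966 = 9632
40+: 16519 × 0.939 + 11175 × 0.304 = 15511 + 3397 = 18908
Net migration: 20–29 − 340 → 9146
Giving 4597 / 7457 / 9146 / 9632 / 18908.

4597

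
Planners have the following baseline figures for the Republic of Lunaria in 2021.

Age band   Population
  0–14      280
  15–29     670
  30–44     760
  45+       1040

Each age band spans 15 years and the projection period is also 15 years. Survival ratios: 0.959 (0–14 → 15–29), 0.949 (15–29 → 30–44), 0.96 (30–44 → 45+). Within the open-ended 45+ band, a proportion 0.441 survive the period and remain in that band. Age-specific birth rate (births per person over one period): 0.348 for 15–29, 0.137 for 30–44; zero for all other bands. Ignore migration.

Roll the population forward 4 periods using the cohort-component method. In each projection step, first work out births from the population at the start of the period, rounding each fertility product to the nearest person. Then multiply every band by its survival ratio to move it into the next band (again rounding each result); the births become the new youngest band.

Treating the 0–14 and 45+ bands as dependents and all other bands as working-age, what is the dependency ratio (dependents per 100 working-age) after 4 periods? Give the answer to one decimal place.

237.6

Call the groups 1 to 4, youngest first.
After projecting period 1:
Births: 670 * 0.348 = 233  |  760 * 0.137 = 104 → total 337
Group 2: 280 * 0.959 = 269
Group 3: 670 * 0.949 = 636
Group 4: 760 * 0.96 + 1040 * 0.441 = 730 + 459 = 1189
End of period: [337, 269, 636, 1189]
After projecting period 2:
Births: 269 * 0.348 = 94  |  636 * 0.137 = 87 → total 181
Group 2: 337 * 0.959 = 323
Group 3: 269 * 0.949 = 255
Group 4: 636 * 0.96 + 1189 * 0.441 = 611 + 524 = 1135
End of period: [181, 323, 255, 1135]
After projecting period 3:
Births: 323 * 0.348 = 112  |  255 * 0.137 = 35 → total 147
Group 2: 181 * 0.959 = 174
Group 3: 323 * 0.949 = 307
Group 4: 255 * 0.96 + 1135 * 0.441 = 245 + 501 = 746
End of period: [147, 174, 307, 746]
After projecting period 4:
Births: 174 * 0.348 = 61  |  307 * 0.137 = 42 → total 103
Group 2: 147 * 0.959 = 141
Group 3: 174 * 0.949 = 165
Group 4: 307 * 0.96 + 746 * 0.441 = 295 + 329 = 624
End of period: [103, 141, 165, 624]
Dependents (band 0–14 + band 45+) = 103 + 624 = 727; working-age = 306; ratio = 727/306 × 100 = 237.6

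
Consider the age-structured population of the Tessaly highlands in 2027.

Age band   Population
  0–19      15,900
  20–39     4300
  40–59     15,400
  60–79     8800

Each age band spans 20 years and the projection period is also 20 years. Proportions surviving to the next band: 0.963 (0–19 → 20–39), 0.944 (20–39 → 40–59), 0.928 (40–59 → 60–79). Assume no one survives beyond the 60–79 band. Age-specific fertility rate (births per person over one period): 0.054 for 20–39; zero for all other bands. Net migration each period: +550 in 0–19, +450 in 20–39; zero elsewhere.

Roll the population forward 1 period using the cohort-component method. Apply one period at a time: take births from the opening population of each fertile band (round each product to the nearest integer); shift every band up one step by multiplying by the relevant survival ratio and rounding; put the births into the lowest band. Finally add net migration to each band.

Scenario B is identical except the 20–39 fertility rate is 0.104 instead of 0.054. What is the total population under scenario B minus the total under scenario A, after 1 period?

Period 1.
Births: 4300 × 0.054 = 232
20–39: 15900 × 0.963 = 15312
40–59: 4300 × 0.944 = 4059
60–79: 15400 × 0.928 = 14291
Net migration: 0–19 + 550 → 782; 20–39 + 450 → 15762
→ [782, 15762, 4059, 14291]
Scenario A total after 1 period: 34894
Scenario B projection —
Period 1.
Births: 4300 × 0.104 = 447
20–39: 15900 × 0.963 = 15312
40–59: 4300 × 0.944 = 4059
60–79: 15400 × 0.928 = 14291
Net migration: 0–19 + 550 → 997; 20–39 + 450 → 15762
→ [997, 15762, 4059, 14291]
Scenario B total after 1 period: 35109
Difference B − A = 35109 − 34894 = 215

215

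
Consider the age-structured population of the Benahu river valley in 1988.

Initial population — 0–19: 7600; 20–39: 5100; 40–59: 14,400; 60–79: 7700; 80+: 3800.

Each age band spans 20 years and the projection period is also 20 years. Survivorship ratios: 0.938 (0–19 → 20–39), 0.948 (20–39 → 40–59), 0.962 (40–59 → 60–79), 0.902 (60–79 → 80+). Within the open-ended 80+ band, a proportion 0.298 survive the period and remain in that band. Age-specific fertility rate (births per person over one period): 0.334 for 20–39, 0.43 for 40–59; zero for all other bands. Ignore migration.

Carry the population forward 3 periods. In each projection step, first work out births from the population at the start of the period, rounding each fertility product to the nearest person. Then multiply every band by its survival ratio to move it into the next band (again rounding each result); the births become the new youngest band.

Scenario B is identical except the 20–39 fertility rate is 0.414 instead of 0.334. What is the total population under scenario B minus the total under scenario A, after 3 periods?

Call the bands 1 to 5, youngest first.
— Period 1 —
Births: 5100 × 0.334 = 1703 ; 14400 × 0.43 = 6192 → total 7895
Band 2: 7600 × 0.938 = 7129
Band 3: 5100 × 0.948 = 4835
Band 4: 14400 × 0.962 = 13853
Band 5: 7700 × 0.902 + 3800 × 0.298 = 6945 + 1132 = 8077
→ [7895, 7129, 4835, 13853, 8077]
— Period 2 —
Births: 7129 × 0.334 = 2381 ; 4835 × 0.43 = 2079 → total 4460
Band 2: 7895 × 0.938 = 7406
Band 3: 7129 × 0.948 = 6758
Band 4: 4835 × 0.962 = 4651
Band 5: 13853 × 0.902 + 8077 × 0.298 = 12495 + 2407 = 14902
→ [4460, 7406, 6758, 4651, 14902]
— Period 3 —
Births: 7406 × 0.334 = 2474 ; 6758 × 0.43 = 2906 → total 5380
Band 2: 4460 × 0.938 = 4183
Band 3: 7406 × 0.948 = 7021
Band 4: 6758 × 0.962 = 6501
Band 5: 4651 × 0.902 + 14902 × 0.298 = 4195 + 4441 = 8636
→ [5380, 4183, 7021, 6501, 8636]
Scenario A total after 3 periods: 31721
Scenario B projection —
— Period 1 —
Births: 5100 × 0.414 = 2111 ; 14400 × 0.43 = 6192 → total 8303
Band 2: 7600 × 0.938 = 7129
Band 3: 5100 × 0.948 = 4835
Band 4: 14400 × 0.962 = 13853
Band 5: 7700 × 0.902 + 3800 × 0.298 = 6945 + 1132 = 8077
→ [8303, 7129, 4835, 13853, 8077]
— Period 2 —
Births: 7129 × 0.414 = 2951 ; 4835 × 0.43 = 2079 → total 5030
Band 2: 8303 × 0.938 = 7788
Band 3: 7129 × 0.948 = 6758
Band 4: 4835 × 0.962 = 4651
Band 5: 13853 × 0.902 + 8077 × 0.298 = 12495 + 2407 = 14902
→ [5030, 7788, 6758, 4651, 14902]
— Period 3 —
Births: 7788 × 0.414 = 3224 ; 6758 × 0.43 = 2906 → total 6130
Band 2: 5030 × 0.938 = 4718
Band 3: 7788 × 0.948 = 7383
Band 4: 6758 × 0.962 = 6501
Band 5: 4651 × 0.902 + 14902 × 0.298 = 4195 + 4441 = 8636
→ [6130, 4718, 7383, 6501, 8636]
Scenario B total after 3 periods: 33368
Difference B − A = 33368 − 31721 = 1647

1647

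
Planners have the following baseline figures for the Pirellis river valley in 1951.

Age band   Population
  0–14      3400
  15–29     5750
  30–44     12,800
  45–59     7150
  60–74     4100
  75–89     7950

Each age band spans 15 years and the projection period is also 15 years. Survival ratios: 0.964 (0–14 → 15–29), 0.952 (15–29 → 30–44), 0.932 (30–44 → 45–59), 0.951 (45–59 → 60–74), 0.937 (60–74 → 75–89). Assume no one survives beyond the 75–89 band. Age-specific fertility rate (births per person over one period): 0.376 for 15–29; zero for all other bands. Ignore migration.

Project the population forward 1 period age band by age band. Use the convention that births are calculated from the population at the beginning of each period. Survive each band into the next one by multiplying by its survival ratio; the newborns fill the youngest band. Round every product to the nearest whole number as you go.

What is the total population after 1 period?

33486

Let group 1 be 0–14 through group 6 = 75–89.
— Period 1 —
Births: 5750 × 0.376 = 2162
Group 2: 3400 × 0.964 = 3278
Group 3: 5750 × 0.952 = 5474
Group 4: 12800 × 0.932 = 11930
Group 5: 7150 × 0.951 = 6800
Group 6: 4100 × 0.937 = 3842
Giving 2162 / 3278 / 5474 / 11930 / 6800 / 3842.
Total after period 1: 2162 + 3278 + 5474 + 11930 + 6800 + 3842 = 33486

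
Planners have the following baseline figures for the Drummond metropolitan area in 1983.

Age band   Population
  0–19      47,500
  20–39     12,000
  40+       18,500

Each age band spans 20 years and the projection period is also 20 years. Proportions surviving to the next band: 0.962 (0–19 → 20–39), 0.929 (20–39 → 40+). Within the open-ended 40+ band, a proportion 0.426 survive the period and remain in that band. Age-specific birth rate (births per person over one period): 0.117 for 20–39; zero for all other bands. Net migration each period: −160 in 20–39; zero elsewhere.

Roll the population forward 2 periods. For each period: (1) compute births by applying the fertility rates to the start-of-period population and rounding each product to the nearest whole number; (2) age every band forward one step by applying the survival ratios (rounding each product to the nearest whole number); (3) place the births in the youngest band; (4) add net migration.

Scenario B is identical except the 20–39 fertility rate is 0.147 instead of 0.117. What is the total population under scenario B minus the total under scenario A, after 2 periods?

1712

Period 1.
Births: 12000 × 0.117 = 1404
20–39: 47500 × 0.962 = 45695
40+: 12000 × 0.929 + 18500 × 0.426 = 11148 + 7881 = 19029
Net migration: 20–39 − 160 → 45535
End of period: [1404, 45535, 19029]
Period 2.
Births: 45535 × 0.117 = 5328
20–39: 1404 × 0.962 = 1351
40+: 45535 × 0.929 + 19029 × 0.426 = 42302 + 8106 = 50408
Net migration: 20–39 − 160 → 1191
End of period: [5328, 1191, 50408]
Scenario A total after 2 periods: 56927
Scenario B projection —
Period 1.
Births: 12000 × 0.147 = 1764
20–39: 47500 × 0.962 = 45695
40+: 12000 × 0.929 + 18500 × 0.426 = 11148 + 7881 = 19029
Net migration: 20–39 − 160 → 45535
End of period: [1764, 45535, 19029]
Period 2.
Births: 45535 × 0.147 = 6694
20–39: 1764 × 0.962 = 1697
40+: 45535 × 0.929 + 19029 × 0.426 = 42302 + 8106 = 50408
Net migration: 20–39 − 160 → 1537
End of period: [6694, 1537, 50408]
Scenario B total after 2 periods: 58639
Difference B − A = 58639 − 56927 = 1712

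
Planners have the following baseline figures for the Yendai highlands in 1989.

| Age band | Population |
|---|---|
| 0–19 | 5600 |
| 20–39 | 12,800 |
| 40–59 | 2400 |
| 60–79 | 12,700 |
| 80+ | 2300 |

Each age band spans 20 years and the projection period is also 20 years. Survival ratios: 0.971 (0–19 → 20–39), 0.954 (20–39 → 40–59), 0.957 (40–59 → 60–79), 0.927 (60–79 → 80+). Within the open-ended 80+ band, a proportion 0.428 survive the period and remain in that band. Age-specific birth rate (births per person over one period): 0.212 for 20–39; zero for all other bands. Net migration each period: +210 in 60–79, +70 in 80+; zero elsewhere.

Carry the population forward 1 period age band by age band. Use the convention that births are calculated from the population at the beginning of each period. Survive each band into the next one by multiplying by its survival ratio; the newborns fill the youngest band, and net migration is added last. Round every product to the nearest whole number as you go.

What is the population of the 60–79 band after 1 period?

[period 1]
Births: 12800 * 0.212 = 2714
20–39: 5600 * 0.971 = 5438
40–59: 12800 * 0.954 = 12211
60–79: 2400 * 0.957 = 2297
80+: 12700 * 0.927 + 2300 * 0.428 = 11773 + 984 = 12757
Net migration: 60–79 + 210 → 2507; 80+ + 70 → 12827
Population now: 0–19=2714, 20–39=5438, 40–59=12211, 60–79=2507, 80+=12827

2507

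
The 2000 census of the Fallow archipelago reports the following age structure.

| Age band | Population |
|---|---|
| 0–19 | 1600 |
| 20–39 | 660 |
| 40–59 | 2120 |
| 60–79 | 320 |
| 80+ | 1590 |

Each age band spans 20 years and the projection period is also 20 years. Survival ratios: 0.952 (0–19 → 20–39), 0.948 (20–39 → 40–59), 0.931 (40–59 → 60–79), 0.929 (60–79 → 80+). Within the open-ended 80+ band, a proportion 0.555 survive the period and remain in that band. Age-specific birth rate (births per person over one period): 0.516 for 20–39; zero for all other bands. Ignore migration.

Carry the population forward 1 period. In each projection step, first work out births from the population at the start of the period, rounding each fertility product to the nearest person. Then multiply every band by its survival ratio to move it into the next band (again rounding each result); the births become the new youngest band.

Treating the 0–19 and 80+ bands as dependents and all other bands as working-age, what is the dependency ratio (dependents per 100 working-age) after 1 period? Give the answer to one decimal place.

36.9

(Bands numbered youngest = 1 to oldest = 5.)
Period 1.
Births: 660 × 0.516 = 341
Band 2: 1600 × 0.952 = 1523
Band 3: 660 × 0.948 = 626
Band 4: 2120 × 0.931 = 1974
Band 5: 320 × 0.929 + 1590 × 0.555 = 297 + 882 = 1179
Giving 341 / 1523 / 626 / 1974 / 1179.
Dependents (band 0–19 + band 80+) = 341 + 1179 = 1520; working-age = 4123; ratio = 1520/4123 × 100 = 36.9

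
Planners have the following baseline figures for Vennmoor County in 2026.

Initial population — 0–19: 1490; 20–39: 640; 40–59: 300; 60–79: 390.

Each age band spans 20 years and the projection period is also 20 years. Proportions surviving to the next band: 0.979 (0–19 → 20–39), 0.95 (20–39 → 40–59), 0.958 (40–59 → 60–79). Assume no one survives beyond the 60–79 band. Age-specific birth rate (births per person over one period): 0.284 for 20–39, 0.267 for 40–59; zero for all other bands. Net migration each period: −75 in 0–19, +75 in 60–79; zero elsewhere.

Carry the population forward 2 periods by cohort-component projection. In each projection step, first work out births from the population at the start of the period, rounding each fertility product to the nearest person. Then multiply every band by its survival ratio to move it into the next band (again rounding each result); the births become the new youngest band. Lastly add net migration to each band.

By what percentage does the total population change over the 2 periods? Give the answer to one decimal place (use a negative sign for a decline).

Period 1:
Births: 640 × 0.284 = 182 ; 300 × 0.267 = 80 ⇒ total 262
20–39: 1490 × 0.979 = 1459
40–59: 640 × 0.95 = 608
60–79: 300 × 0.958 = 287
Net migration: 0–19 − 75 → 187; 60–79 + 75 → 362
Giving 187 / 1459 / 608 / 362.
Period 2:
Births: 1459 × 0.284 = 414 ; 608 × 0.267 = 162 ⇒ total 576
20–39: 187 × 0.979 = 183
40–59: 1459 × 0.95 = 1386
60–79: 608 × 0.958 = 582
Net migration: 0–19 − 75 → 501; 60–79 + 75 → 657
Giving 501 / 183 / 1386 / 657.
Total: 2820 → 2727; change = -93; percentage change = -3.3%

-3.3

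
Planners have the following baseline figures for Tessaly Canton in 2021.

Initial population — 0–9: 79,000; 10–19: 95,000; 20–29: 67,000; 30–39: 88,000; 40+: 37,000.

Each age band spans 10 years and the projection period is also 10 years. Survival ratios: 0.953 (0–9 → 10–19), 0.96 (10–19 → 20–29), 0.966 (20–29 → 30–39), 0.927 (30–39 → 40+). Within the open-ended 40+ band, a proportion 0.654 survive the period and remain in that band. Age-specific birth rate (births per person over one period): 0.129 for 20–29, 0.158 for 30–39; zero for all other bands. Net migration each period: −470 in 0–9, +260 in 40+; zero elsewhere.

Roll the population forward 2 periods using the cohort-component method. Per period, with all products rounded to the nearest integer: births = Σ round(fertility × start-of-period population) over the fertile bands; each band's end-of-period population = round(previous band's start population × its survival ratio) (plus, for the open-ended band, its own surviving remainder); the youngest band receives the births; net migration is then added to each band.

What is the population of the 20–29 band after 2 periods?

Numbering the groups 1..5 from youngest to oldest:
Period 1.
Births: 67000 × 0.129 = 8643 ; 88000 × 0.158 = 13904 → total 22547
Group 2: 79000 × 0.953 = 75287
Group 3: 95000 × 0.96 = 91200
Group 4: 67000 × 0.966 = 64722
Group 5: 88000 × 0.927 + 37000 × 0.654 = 81576 + 24198 = 105774
Net migration: Group 1 − 470 → 22077; Group 5 + 260 → 106034
→ [22077, 75287, 91200, 64722, 106034]
Period 2.
Births: 91200 × 0.129 = 11765 ; 64722 × 0.158 = 10226 → total 21991
Group 2: 22077 × 0.953 = 21039
Group 3: 75287 × 0.96 = 72276
Group 4: 91200 × 0.966 = 88099
Group 5: 64722 × 0.927 + 106034 × 0.654 = 59997 + 69346 = 129343
Net migration: Group 1 − 470 → 21521; Group 5 + 260 → 129603
→ [21521, 21039, 72276, 88099, 129603]

72276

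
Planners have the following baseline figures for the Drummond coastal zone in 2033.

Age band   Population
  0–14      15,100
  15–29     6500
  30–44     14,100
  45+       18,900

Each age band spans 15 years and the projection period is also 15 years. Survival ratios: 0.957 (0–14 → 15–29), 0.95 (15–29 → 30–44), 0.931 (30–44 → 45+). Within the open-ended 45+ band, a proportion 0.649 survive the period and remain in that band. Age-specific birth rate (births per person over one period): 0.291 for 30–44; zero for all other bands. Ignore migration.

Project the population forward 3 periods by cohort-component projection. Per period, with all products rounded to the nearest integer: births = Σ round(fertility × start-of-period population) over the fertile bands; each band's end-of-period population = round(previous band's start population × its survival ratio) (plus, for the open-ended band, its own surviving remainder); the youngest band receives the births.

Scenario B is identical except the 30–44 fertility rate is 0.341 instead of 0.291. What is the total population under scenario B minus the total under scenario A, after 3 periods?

1621

— Period 1 —
Births: 14100 * 0.291 = 4103
15–29: 15100 * 0.957 = 14451
30–44: 6500 * 0.95 = 6175
45+: 14100 * 0.931 + 18900 * 0.649 = 13127 + 12266 = 25393
→ [4103, 14451, 6175, 25393]
— Period 2 —
Births: 6175 * 0.291 = 1797
15–29: 4103 * 0.957 = 3927
30–44: 14451 * 0.95 = 13728
45+: 6175 * 0.931 + 25393 * 0.649 = 5749 + 16480 = 22229
→ [1797, 3927, 13728, 22229]
— Period 3 —
Births: 13728 * 0.291 = 3995
15–29: 1797 * 0.957 = 1720
30–44: 3927 * 0.95 = 3731
45+: 13728 * 0.931 + 22229 * 0.649 = 12781 + 14427 = 27208
→ [3995, 1720, 3731, 27208]
Scenario A total after 3 periods: 36654
Scenario B projection —
— Period 1 —
Births: 14100 * 0.341 = 4808
15–29: 15100 * 0.957 = 14451
30–44: 6500 * 0.95 = 6175
45+: 14100 * 0.931 + 18900 * 0.649 = 13127 + 12266 = 25393
→ [4808, 14451, 6175, 25393]
— Period 2 —
Births: 6175 * 0.341 = 2106
15–29: 4808 * 0.957 = 4601
30–44: 14451 * 0.95 = 13728
45+: 6175 * 0.931 + 25393 * 0.649 = 5749 + 16480 = 22229
→ [2106, 4601, 13728, 22229]
— Period 3 —
Births: 13728 * 0.341 = 4681
15–29: 2106 * 0.957 = 2015
30–44: 4601 * 0.95 = 4371
45+: 13728 * 0.931 + 22229 * 0.649 = 12781 + 14427 = 27208
→ [4681, 2015, 4371, 27208]
Scenario B total after 3 periods: 38275
Difference B − A = 38275 − 36654 = 1621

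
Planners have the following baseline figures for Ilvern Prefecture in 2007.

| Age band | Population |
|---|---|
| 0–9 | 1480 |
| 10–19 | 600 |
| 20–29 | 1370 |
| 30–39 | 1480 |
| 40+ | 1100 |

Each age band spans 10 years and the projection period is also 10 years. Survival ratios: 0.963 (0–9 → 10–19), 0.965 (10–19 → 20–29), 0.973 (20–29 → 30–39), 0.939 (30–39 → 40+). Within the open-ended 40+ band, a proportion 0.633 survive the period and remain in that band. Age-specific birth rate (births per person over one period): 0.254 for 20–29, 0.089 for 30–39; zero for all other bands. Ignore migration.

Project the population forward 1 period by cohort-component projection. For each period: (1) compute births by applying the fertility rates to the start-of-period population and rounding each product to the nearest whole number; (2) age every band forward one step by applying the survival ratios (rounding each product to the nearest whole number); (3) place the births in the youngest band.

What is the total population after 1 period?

Period 1.
Births: 1370 × 0.254 = 348, 1480 × 0.089 = 132 → 480
10–19: 1480 × 0.963 = 1425
20–29: 600 × 0.965 = 579
30–39: 1370 × 0.973 = 1333
40+: 1480 × 0.939 + 1100 × 0.633 = 1390 + 696 = 2086
End of period: [480, 1425, 579, 1333, 2086]
Total after period 1: 480 + 1425 + 579 + 1333 + 2086 = 5903

5903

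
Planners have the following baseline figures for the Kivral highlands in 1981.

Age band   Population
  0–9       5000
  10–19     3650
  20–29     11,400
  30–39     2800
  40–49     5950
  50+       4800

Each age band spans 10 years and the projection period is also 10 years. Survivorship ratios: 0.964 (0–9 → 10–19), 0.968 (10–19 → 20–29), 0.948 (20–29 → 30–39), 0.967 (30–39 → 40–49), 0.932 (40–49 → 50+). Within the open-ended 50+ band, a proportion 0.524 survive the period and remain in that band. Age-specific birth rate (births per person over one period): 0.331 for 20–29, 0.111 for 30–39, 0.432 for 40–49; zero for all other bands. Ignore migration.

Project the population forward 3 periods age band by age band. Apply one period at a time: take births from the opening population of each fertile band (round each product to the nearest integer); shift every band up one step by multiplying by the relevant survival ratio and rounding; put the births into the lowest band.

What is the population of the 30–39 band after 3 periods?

Let band 1 be 0–9 through band 6 = 50+.
Period 1.
Births: 11400 × 0.331 = 3773 ; 2800 × 0.111 = 311 ; 5950 × 0.432 = 2570 — total 6654
Band 2: 5000 × 0.964 = 4820
Band 3: 3650 × 0.968 = 3533
Band 4: 11400 × 0.948 = 10807
Band 5: 2800 × 0.967 = 2708
Band 6: 5950 × 0.932 + 4800 × 0.524 = 5545 + 2515 = 8060
Giving 6654 / 4820 / 3533 / 10807 / 2708 / 8060.
Period 2.
Births: 3533 × 0.331 = 1169 ; 10807 × 0.111 = 1200 ; 2708 × 0.432 = 1170 — total 3539
Band 2: 6654 × 0.964 = 6414
Band 3: 4820 × 0.968 = 4666
Band 4: 3533 × 0.948 = 3349
Band 5: 10807 × 0.967 = 10450
Band 6: 2708 × 0.932 + 8060 × 0.524 = 2524 + 4223 = 6747
Giving 3539 / 6414 / 4666 / 3349 / 10450 / 6747.
Period 3.
Births: 4666 × 0.331 = 1544 ; 3349 × 0.111 = 372 ; 10450 × 0.432 = 4514 — total 6430
Band 2: 3539 × 0.964 = 3412
Band 3: 6414 × 0.968 = 6209
Band 4: 4666 × 0.948 = 4423
Band 5: 3349 × 0.967 = 3238
Band 6: 10450 × 0.932 + 6747 × 0.524 = 9739 + 3535 = 13274
Giving 6430 / 3412 / 6209 / 4423 / 3238 / 13274.

4423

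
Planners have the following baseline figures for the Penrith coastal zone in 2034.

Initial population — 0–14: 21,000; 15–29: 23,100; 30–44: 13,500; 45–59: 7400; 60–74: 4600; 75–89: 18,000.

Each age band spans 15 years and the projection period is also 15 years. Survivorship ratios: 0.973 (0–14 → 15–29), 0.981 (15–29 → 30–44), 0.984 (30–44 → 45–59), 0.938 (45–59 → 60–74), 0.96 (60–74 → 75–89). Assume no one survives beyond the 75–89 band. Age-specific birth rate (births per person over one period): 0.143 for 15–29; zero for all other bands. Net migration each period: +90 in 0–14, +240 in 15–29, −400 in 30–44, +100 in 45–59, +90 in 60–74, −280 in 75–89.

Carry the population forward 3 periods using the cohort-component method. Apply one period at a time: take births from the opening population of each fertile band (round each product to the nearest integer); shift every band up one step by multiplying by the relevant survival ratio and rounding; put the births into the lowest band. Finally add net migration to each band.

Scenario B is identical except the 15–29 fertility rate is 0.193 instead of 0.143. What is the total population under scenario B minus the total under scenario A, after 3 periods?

2502

Call the bands 1 to 6, youngest first.
Period 1.
Births: 23100 * 0.143 = 3303
Band 2: 21000 * 0.973 = 20433
Band 3: 23100 * 0.981 = 22661
Band 4: 13500 * 0.984 = 13284
Band 5: 7400 * 0.938 = 6941
Band 6: 4600 * 0.96 = 4416
Net migration: Band 1 + 90 → 3393; Band 2 + 240 → 20673; Band 3 − 400 → 22261; Band 4 + 100 → 13384; Band 5 + 90 → 7031; Band 6 − 280 → 4136
End of period: [3393, 20673, 22261, 13384, 7031, 4136]
Period 2.
Births: 20673 * 0.143 = 2956
Band 2: 3393 * 0.973 = 3301
Band 3: 20673 * 0.981 = 20280
Band 4: 22261 * 0.984 = 21905
Band 5: 13384 * 0.938 = 12554
Band 6: 7031 * 0.96 = 6750
Net migration: Band 1 + 90 → 3046; Band 2 + 240 → 3541; Band 3 − 400 → 19880; Band 4 + 100 → 22005; Band 5 + 90 → 12644; Band 6 − 280 → 6470
End of period: [3046, 3541, 19880, 22005, 12644, 6470]
Period 3.
Births: 3541 * 0.143 = 506
Band 2: 3046 * 0.973 = 2964
Band 3: 3541 * 0.981 = 3474
Band 4: 19880 * 0.984 = 19562
Band 5: 22005 * 0.938 = 20641
Band 6: 12644 * 0.96 = 12138
Net migration: Band 1 + 90 → 596; Band 2 + 240 → 3204; Band 3 − 400 → 3074; Band 4 + 100 → 19662; Band 5 + 90 → 20731; Band 6 − 280 → 11858
End of period: [596, 3204, 3074, 19662, 20731, 11858]
Scenario A total after 3 periods: 59125
Scenario B projection —
Period 1.
Births: 23100 * 0.193 = 4458
Band 2: 21000 * 0.973 = 20433
Band 3: 23100 * 0.981 = 22661
Band 4: 13500 * 0.984 = 13284
Band 5: 7400 * 0.938 = 6941
Band 6: 4600 * 0.96 = 4416
Net migration: Band 1 + 90 → 4548; Band 2 + 240 → 20673; Band 3 − 400 → 22261; Band 4 + 100 → 13384; Band 5 + 90 → 7031; Band 6 − 280 → 4136
End of period: [4548, 20673, 22261, 13384, 7031, 4136]
Period 2.
Births: 20673 * 0.193 = 3990
Band 2: 4548 * 0.973 = 4425
Band 3: 20673 * 0.981 = 20280
Band 4: 22261 * 0.984 = 21905
Band 5: 13384 * 0.938 = 12554
Band 6: 7031 * 0.96 = 6750
Net migration: Band 1 + 90 → 4080; Band 2 + 240 → 4665; Band 3 − 400 → 19880; Band 4 + 100 → 22005; Band 5 + 90 → 12644; Band 6 − 280 → 6470
End of period: [4080, 4665, 19880, 22005, 12644, 6470]
Period 3.
Births: 4665 * 0.193 = 900
Band 2: 4080 * 0.973 = 3970
Band 3: 4665 * 0.981 = 4576
Band 4: 19880 * 0.984 = 19562
Band 5: 22005 * 0.938 = 20641
Band 6: 12644 * 0.96 = 12138
Net migration: Band 1 + 90 → 990; Band 2 + 240 → 4210; Band 3 − 400 → 4176; Band 4 + 100 → 19662; Band 5 + 90 → 20731; Band 6 − 280 → 11858
End of period: [990, 4210, 4176, 19662, 20731, 11858]
Scenario B total after 3 periods: 61627
Difference B − A = 61627 − 59125 = 2502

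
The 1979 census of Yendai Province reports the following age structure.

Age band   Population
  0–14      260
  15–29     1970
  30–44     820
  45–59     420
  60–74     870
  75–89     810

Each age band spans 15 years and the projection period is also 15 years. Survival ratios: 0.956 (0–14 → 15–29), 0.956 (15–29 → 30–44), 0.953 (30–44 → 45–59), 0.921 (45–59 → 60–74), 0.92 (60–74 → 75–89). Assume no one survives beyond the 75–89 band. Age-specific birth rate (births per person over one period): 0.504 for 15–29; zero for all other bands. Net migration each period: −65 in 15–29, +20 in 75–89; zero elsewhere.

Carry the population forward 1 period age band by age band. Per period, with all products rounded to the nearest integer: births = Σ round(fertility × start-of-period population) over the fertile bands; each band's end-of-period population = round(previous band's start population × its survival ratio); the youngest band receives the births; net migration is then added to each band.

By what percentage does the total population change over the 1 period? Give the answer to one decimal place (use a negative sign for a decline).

Period 1:
Births: 1970 * 0.504 = 993
15–29: 260 * 0.956 = 249
30–44: 1970 * 0.956 = 1883
45–59: 820 * 0.953 = 781
60–74: 420 * 0.921 = 387
75–89: 870 * 0.92 = 800
Net migration: 15–29 − 65 → 184; 75–89 + 20 → 820
End of period: [993, 184, 1883, 781, 387, 820]
Total: 5150 → 5048; change = -102; percentage change = -2.0%

-2.0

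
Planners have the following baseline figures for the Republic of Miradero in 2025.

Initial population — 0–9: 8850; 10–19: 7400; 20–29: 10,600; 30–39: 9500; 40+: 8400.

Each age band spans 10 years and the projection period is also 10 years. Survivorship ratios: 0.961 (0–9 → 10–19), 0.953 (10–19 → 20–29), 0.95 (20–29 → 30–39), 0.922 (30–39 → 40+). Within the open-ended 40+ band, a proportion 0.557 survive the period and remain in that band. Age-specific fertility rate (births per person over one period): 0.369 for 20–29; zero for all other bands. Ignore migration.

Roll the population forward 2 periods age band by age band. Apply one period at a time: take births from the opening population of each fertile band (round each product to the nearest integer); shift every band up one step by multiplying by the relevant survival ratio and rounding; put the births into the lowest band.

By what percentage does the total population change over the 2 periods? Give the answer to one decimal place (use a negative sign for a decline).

Period 1.
Births: 10600 × 0.369 = 3911
10–19: 8850 × 0.961 = 8505
20–29: 7400 × 0.953 = 7052
30–39: 10600 × 0.95 = 10070
40+: 9500 × 0.922 + 8400 × 0.557 = 8759 + 4679 = 13438
Population now: 0–9=3911, 10–19=8505, 20–29=7052, 30–39=10070, 40+=13438
Period 2.
Births: 7052 × 0.369 = 2602
10–19: 3911 × 0.961 = 3758
20–29: 8505 × 0.953 = 8105
30–39: 7052 × 0.95 = 6699
40+: 10070 × 0.922 + 13438 × 0.557 = 9285 + 7485 = 16770
Population now: 0–9=2602, 10–19=3758, 20–29=8105, 30–39=6699, 40+=16770
Total: 44750 → 37934; change = -6816; percentage change = -15.2%

-15.2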